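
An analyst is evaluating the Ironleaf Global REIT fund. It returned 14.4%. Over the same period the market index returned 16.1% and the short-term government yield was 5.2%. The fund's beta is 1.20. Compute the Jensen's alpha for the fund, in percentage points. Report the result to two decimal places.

-3.88

CAPM expected return = Rf + β(Rm − Rf) = 5.2% + 1.20 × (16.1% − 5.2%) = 5.2 + 1.20 × 10.90 = 18.2800%
Jensen's α = Rp − E[R] = 14.4% − 18.2800% = -3.8800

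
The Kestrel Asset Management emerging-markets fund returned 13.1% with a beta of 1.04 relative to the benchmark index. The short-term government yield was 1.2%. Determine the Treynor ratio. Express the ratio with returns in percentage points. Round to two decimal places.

11.44

Treynor = (Rp − Rf) / β = (13.1% − 1.2%) / 1.04 = 11.90 / 1.04 = 11.4423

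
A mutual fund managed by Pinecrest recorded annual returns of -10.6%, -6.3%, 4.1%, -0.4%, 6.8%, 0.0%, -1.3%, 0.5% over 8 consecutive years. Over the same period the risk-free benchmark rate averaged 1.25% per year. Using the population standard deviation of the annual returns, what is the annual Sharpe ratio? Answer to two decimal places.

μ = (-10.6 − 6.3 + 4.1 − 0.4 + 6.8 + 0 − 1.3 + 0.5) / 8 = -0.9000%
Population std dev = √[210.7200 / 8] = 5.1323%
Sharpe = (μ − rf) / σ = (-0.9000 − 1.25) / 5.1323 = -2.1500 / 5.1323 = -0.4189

-0.42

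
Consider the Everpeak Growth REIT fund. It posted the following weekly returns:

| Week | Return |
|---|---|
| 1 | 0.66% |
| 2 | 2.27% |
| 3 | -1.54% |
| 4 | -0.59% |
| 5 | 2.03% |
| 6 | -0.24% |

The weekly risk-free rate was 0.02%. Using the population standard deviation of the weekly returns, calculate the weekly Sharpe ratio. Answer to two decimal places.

0.30

r̄ = (0.66 + 2.27 − 1.54 − 0.59 + 2.03 − 0.24) / 6 = 0.4317%
Population std dev = √[11.3687 / 6] = 1.3765%
Sharpe = (r̄ − rf) / σ = (0.4317 − 0.02) / 1.3765 = 0.4117 / 1.3765 = 0.2991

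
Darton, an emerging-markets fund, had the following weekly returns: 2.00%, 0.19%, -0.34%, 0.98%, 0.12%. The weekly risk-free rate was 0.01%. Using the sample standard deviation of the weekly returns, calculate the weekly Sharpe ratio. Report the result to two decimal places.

0.63

r̄ = (2 + 0.19 − 0.34 + 0.98 + 0.12) / 5 = 2.950 / 5 = 0.5900%
Σ(r − r̄)² = 3.3860; sample σ = √(3.3860/4) = 0.9201%
Sharpe = (r̄ − rf) / σ = (0.5900 − 0.01) / 0.9201 = 0.5800 / 0.9201 = 0.6304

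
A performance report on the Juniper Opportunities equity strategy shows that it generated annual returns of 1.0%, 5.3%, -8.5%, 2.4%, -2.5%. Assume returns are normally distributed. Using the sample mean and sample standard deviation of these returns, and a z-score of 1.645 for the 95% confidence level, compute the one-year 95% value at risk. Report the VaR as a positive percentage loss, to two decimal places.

μ = (1 + 5.3 − 8.5 + 2.4 − 2.5) / 5 = -0.4600%
Σ(r − μ)² = (1 − (-0.4600))² + (5.3 − (-0.4600))² + … = 112.2920
sample σ = √(112.2920 / 4) = √28.0730 = 5.2984%
VaR = −(μ − z·σ) = −(-0.4600 − 1.645 × 5.2984) = −(-9.1759) = 9.1759%

9.18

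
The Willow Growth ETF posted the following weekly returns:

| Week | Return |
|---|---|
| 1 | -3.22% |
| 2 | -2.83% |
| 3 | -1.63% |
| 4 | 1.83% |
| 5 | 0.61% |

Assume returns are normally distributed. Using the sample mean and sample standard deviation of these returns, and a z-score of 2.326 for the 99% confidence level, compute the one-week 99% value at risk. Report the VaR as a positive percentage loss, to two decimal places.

r̄ = (-3.22 − 2.83 − 1.63 + 1.83 + 0.61) / 5 = -5.240 / 5 = -1.0480%
Σ(r − r̄)² = 19.2637; sample σ = √(19.2637/4) = 2.1945%
VaR = −(r̄ − z·σ) = −(-1.0480 − 2.326 × 2.1945) = −(-6.1524) = 6.1524%

6.15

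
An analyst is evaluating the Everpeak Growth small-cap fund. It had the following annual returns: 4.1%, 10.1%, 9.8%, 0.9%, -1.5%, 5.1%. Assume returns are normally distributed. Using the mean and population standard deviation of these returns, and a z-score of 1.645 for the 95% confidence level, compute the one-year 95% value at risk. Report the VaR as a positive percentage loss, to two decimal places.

μ = (4.1 + 10.1 + 9.8 + 0.9 − 1.5 + 5.1) / 6 = 28.50 / 6 = 4.7500%
Σ(r − μ)² = 108.5550; population σ = √(108.5550/6) = 4.2535%
VaR = −(μ − z·σ) = −(4.7500 − 1.645 × 4.2535) = −(-2.2470) = 2.2470%

2.25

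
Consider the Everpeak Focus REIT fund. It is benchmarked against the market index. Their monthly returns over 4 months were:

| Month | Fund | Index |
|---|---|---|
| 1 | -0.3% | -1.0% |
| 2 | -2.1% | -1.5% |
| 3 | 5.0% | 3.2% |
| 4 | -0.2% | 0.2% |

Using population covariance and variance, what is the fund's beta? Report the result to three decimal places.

r̄p = 0.6000%,  r̄m = 0.2250%
Cov = Σ(rp − r̄p)(rm − r̄m) / 4 = 4.7175
Var(rm) = Σ(rm − r̄m)² / 4 = 3.3319
β = Cov / Var = 4.7175 / 3.3319 = 1.4159

1.416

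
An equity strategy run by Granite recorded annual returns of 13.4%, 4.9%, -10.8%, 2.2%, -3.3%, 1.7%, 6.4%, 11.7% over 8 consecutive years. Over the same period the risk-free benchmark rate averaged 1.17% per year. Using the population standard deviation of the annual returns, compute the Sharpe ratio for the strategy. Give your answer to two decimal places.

0.29

Mean return μ = 26.20 / 8 = 3.2750%
Σ(r − μ)² = (13.4 − 3.2750)² + (4.9 − 3.2750)² + (-10.8 − 3.2750)² + … = 430.8750
population σ = √(430.8750 / 8) = √53.8594 = 7.3389%
Sharpe = (μ − rf) / σ = (3.2750 − 1.17) / 7.3389 = 2.1050 / 7.3389 = 0.2868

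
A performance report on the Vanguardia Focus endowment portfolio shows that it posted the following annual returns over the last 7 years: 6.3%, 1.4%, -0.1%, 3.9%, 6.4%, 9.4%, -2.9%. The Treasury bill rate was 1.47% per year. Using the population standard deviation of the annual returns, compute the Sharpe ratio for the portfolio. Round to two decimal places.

r̄ = (6.3 + 1.4 − 0.1 + 3.9 + 6.4 + 9.4 − 2.9) / 7 = 24.40 / 7 = 3.4857%
Σ(r − r̄)² = 109.5486; population σ = √(109.5486/7) = 3.9560%
Sharpe = (r̄ − rf) / σ = (3.4857 − 1.47) / 3.9560 = 2.0157 / 3.9560 = 0.5095

0.51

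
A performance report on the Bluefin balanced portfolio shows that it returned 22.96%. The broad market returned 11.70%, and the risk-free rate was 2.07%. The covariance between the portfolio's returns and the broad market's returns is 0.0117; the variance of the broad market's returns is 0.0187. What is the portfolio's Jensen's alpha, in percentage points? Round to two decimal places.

14.86

β = Cov / Var = 0.0117 / 0.0187 = 0.6257
E[R] = Rf + β(Rm − Rf) = 2.07% + 0.6257 × (11.70% − 2.07%) = 8.0955%
α = Rp − E[R] = 22.96% − 8.0955% = 14.8645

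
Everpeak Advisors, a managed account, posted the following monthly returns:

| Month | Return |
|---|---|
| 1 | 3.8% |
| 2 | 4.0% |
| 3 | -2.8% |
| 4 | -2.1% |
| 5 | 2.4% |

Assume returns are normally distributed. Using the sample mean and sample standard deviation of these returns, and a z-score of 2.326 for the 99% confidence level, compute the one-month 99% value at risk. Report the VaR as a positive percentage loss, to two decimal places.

Mean return r̄ = 5.30 / 5 = 1.0600%
Sample std dev = √[42.8320 / 4] = 3.2723%
VaR = −(r̄ − z·σ) = −(1.0600 − 2.326 × 3.2723) = −(-6.5514) = 6.5514%

6.55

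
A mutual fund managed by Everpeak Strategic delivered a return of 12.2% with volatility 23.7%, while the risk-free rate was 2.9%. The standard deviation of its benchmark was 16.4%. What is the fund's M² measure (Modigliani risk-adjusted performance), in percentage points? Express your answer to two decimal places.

Sharpe = (Rp − Rf) / σp = (12.2% − 2.9%) / 23.7% = 0.3924
M² = Rf + Sharpe × σm = 2.9% + 0.3924 × 16.4% = 9.3354%

9.34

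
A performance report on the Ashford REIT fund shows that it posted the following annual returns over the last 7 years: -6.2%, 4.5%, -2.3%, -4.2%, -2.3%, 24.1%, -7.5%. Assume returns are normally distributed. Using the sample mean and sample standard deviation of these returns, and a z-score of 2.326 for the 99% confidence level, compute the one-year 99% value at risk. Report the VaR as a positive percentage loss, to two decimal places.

24.58

Mean return r̄ = 6.10 / 7 = 0.8714%
Σ(r − r̄)² = (-6.2 − 0.8714)² + (4.5 − 0.8714)² + (-2.3 − 0.8714)² + … = 718.6543
sample σ = √(718.6543 / 6) = √119.7757 = 10.9442%
VaR = −(r̄ − z·σ) = −(0.8714 − 2.326 × 10.9442) = −(-24.5848) = 24.5848%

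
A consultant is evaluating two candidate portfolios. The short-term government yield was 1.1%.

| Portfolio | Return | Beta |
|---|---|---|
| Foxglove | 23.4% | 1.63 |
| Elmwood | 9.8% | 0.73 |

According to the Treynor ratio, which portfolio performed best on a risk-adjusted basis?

Foxglove

Foxglove: Treynor = (23.4% − 1.1%) / 1.63 = 13.681
Elmwood: Treynor = (9.8% − 1.1%) / 0.73 = 11.918
Highest: Foxglove (13.681).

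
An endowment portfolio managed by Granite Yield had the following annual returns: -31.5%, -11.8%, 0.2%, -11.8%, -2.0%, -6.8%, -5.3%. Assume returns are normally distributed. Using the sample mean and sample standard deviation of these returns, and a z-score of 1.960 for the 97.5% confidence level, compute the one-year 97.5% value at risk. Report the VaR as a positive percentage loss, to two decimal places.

r̄ = (-31.5 − 11.8 + 0.2 − 11.8 − 2 − 6.8 − 5.3) / 7 = -69.00 / 7 = -9.8571%
Σ(r − r̄)² = 668.9571; sample σ = √(668.9571/6) = 10.5590%
VaR = −(r̄ − z·σ) = −(-9.8571 − 1.960 × 10.5590) = −(-30.5527) = 30.5527%

30.55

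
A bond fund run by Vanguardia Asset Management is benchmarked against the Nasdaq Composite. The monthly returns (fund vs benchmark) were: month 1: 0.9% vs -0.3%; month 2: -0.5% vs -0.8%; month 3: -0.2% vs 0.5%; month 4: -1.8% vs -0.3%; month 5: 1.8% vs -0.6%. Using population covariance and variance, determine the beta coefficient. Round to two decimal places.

-0.46

r̄p = 0.0400%,  r̄m = -0.3000%
Cov = Σ(rp − r̄p)(rm − r̄m) / 5 = -0.0900
Var(rm) = Σ(rm − r̄m)² / 5 = 0.1960
β = Cov / Var = -0.0900 / 0.1960 = -0.4592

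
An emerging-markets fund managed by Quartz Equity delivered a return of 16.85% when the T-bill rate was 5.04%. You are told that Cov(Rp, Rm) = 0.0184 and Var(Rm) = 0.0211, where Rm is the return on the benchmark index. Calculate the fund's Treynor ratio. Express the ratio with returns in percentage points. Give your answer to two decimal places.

β = Cov / Var = 0.0184 / 0.0211 = 0.8720
Treynor = (Rp − Rf) / β = (16.85% − 5.04%) / 0.8720 = 11.81 / 0.8720 = 13.5436

13.54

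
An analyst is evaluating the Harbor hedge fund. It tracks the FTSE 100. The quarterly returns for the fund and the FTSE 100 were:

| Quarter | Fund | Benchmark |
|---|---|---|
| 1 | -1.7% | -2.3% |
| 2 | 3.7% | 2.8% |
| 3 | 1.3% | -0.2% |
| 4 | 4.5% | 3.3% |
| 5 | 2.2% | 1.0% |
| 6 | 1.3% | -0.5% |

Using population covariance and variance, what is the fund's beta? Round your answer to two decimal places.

1.01

r̄p = 1.8833%,  r̄m = 0.6833%
Cov = Σ(rp − r̄p)(rm − r̄m) / 6 = 3.7814
Var(rm) = Σ(rm − r̄m)² / 6 = 3.7514
β = Cov / Var = 3.7814 / 3.7514 = 1.0080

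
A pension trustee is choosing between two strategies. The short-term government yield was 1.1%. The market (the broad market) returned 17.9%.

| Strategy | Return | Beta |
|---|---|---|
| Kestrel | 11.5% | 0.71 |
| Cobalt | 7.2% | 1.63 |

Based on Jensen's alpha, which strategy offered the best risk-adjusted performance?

Kestrel: α = 11.5% − [1.1% + 0.71 × (17.9% − 1.1%)] = -1.528
Cobalt: α = 7.2% − [1.1% + 1.63 × (17.9% − 1.1%)] = -21.284
Highest: Kestrel (-1.528).

Kestrel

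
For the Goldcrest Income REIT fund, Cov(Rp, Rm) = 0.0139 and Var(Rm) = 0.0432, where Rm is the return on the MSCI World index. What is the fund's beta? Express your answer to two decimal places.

0.32

β = Cov(Rp, Rm) / Var(Rm) = 0.0139 / 0.0432 = 0.3218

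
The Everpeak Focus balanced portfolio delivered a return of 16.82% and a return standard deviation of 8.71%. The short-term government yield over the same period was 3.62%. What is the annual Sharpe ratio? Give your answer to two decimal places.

1.52

Sharpe = (Rp − Rf) / σp = (16.82% − 3.62%) / 8.71% = 13.20% / 8.71% = 1.5155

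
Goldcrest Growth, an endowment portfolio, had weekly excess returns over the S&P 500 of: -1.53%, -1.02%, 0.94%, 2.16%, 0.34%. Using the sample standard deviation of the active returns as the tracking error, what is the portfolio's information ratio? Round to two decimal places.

μ = (-1.53 − 1.02 + 0.94 + 2.16 + 0.34) / 5 = 0.1780%
Sample σ = √[Σ(r − μ)² / 4] = √[8.8877 / 4] = √2.2219 = 1.4906%
IR = μ / tracking error = 0.1780 / 1.4906 = 0.1194

0.12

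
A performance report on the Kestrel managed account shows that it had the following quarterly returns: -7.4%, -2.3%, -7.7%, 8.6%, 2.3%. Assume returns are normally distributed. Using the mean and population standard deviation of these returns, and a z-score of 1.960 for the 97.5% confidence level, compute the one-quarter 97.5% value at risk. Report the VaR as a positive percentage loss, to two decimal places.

13.39

Mean return r̄ = -6.50 / 5 = -1.3000%
Σ(r − r̄)² = 190.1400; population σ = √(190.1400/5) = 6.1667%
VaR = −(r̄ − z·σ) = −(-1.3000 − 1.960 × 6.1667) = −(-13.3867) = 13.3867%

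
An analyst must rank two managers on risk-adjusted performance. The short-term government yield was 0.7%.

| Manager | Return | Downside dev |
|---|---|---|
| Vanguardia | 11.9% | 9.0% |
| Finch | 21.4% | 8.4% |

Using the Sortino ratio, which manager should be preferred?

Finch

Vanguardia: Sortino ratio = (11.9% − 0.7%) / 9.0% = 1.244
Finch: Sortino ratio = (21.4% − 0.7%) / 8.4% = 2.464
Highest: Finch (2.464).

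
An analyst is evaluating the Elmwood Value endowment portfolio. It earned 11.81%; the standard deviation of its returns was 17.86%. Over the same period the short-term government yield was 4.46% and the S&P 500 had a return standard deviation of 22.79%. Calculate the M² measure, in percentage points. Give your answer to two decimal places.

Sharpe = (Rp − Rf) / σp = (11.81% − 4.46%) / 17.86% = 0.4115
M² = Rf + Sharpe × σm = 4.46% + 0.4115 × 22.79% = 13.8381%

13.84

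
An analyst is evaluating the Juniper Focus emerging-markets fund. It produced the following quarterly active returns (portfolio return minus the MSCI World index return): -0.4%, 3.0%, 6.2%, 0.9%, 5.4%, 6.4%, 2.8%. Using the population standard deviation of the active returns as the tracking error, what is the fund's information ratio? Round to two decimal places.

1.42

r̄ = (-0.4 + 3 + 6.2 + 0.9 + 5.4 + 6.4 + 2.8) / 7 = 24.30 / 7 = 3.4714%
Σ(r − r̄)² = 42.0143; population σ = √(42.0143/7) = 2.4499%
IR = r̄ / tracking error = 3.4714 / 2.4499 = 1.4170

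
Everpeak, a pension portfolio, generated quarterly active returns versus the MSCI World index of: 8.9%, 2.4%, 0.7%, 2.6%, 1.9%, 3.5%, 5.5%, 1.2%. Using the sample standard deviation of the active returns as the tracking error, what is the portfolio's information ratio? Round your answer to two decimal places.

1.24

Mean return μ = 26.70 / 8 = 3.3375%
Σ(r − μ)² = 50.6588; sample σ = √(50.6588/7) = 2.6902%
IR = μ / tracking error = 3.3375 / 2.6902 = 1.2406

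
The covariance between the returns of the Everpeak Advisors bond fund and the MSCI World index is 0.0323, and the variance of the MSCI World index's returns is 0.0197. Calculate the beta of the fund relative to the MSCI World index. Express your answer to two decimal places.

1.64

β = Cov(Rp, Rm) / Var(Rm) = 0.0323 / 0.0197 = 1.6396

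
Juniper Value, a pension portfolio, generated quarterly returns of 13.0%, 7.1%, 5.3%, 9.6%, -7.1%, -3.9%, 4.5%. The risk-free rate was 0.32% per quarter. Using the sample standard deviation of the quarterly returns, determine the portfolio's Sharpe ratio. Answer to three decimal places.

0.522

Mean return r̄ = 28.50 / 7 = 4.0714%
Σ(r − r̄)² = 309.4943; sample σ = √(309.4943/6) = 7.1821%
Sharpe = (r̄ − rf) / σ = (4.0714 − 0.32) / 7.1821 = 3.7514 / 7.1821 = 0.5223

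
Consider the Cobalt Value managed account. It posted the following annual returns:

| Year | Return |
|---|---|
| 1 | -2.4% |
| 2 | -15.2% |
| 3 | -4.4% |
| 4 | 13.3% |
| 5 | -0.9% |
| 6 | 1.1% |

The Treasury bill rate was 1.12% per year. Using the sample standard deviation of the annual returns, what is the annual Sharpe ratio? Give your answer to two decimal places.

μ = (-2.4 − 15.2 − 4.4 + 13.3 − 0.9 + 1.1) / 6 = -8.50 / 6 = -1.4167%
Sample std dev = √[423.0283 / 5] = 9.1981%
Sharpe = (μ − rf) / σ = (-1.4167 − 1.12) / 9.1981 = -2.5367 / 9.1981 = -0.2758

-0.28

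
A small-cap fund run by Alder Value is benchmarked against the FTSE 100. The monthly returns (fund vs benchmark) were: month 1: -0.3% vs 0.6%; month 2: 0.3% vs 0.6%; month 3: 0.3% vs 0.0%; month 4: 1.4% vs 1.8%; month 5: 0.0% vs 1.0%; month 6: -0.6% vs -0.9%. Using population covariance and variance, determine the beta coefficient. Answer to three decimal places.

r̄p = 0.1833%,  r̄m = 0.5167%
Cov = Σ(rp − r̄p)(rm − r̄m) / 6 = 0.4153
Var(rm) = Σ(rm − r̄m)² / 6 = 0.6947
β = Cov / Var = 0.4153 / 0.6947 = 0.5978

0.598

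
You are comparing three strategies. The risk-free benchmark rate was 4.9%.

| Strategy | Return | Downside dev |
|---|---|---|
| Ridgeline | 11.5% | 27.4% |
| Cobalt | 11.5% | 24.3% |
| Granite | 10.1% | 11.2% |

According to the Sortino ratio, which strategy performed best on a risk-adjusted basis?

Ridgeline: Sortino ratio = (11.5% − 4.9%) / 27.4% = 0.241
Cobalt: Sortino ratio = (11.5% − 4.9%) / 24.3% = 0.272
Granite: Sortino ratio = (10.1% − 4.9%) / 11.2% = 0.464
Highest: Granite (0.464).

Granite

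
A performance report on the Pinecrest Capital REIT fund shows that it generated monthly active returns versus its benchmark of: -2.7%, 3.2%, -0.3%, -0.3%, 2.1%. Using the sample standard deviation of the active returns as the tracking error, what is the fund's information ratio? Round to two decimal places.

0.17

Mean return r̄ = 2.00 / 5 = 0.4000%
Σ(r − r̄)² = 21.3200; sample σ = √(21.3200/4) = 2.3087%
IR = r̄ / tracking error = 0.4000 / 2.3087 = 0.1733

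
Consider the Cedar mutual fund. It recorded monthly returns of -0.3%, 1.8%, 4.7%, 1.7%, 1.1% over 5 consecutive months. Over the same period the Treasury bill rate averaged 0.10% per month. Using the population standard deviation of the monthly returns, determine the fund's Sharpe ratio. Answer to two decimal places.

1.04

r̄ = (-0.3 + 1.8 + 4.7 + 1.7 + 1.1) / 5 = 9.00 / 5 = 1.8000%
Population σ = √[Σ(r − r̄)² / 5] = √[13.3200 / 5] = √2.6640 = 1.6322%
Sharpe = (r̄ − rf) / σ = (1.8000 − 0.1) / 1.6322 = 1.7000 / 1.6322 = 1.0415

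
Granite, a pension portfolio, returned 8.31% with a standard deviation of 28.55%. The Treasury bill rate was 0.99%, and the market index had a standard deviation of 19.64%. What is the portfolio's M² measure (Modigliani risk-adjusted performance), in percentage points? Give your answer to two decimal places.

6.03

Sharpe = (Rp − Rf) / σp = (8.31% − 0.99%) / 28.55% = 0.2564
M² = Rf + Sharpe × σm = 0.99% + 0.2564 × 19.64% = 6.0257%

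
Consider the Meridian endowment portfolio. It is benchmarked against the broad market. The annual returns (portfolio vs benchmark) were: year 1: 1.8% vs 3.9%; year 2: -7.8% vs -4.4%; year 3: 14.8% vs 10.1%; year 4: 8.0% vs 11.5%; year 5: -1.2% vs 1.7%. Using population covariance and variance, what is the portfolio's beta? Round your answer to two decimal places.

r̄p = 3.1200%,  r̄m = 4.5600%
Cov = Σ(rp − r̄p)(rm − r̄m) / 5 = 41.9288
Var(rm) = Σ(rm − r̄m)² / 5 = 33.5504
β = Cov / Var = 41.9288 / 33.5504 = 1.2497

1.25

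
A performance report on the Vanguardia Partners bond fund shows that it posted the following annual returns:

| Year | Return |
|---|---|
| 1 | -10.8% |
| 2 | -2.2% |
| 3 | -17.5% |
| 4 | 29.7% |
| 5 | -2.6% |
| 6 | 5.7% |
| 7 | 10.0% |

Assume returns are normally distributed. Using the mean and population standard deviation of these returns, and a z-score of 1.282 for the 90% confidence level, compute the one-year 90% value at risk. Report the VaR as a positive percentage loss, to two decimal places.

Mean return r̄ = 12.30 / 7 = 1.7571%
Σ(r − r̄)² = (-10.8 − 1.7571)² + (-2.2 − 1.7571)² + … = 1427.4571
σ = √[1427.4571 / 7] = 14.2801%
VaR = −(r̄ − z·σ) = −(1.7571 − 1.282 × 14.2801) = −(-16.5500) = 16.5500%

16.55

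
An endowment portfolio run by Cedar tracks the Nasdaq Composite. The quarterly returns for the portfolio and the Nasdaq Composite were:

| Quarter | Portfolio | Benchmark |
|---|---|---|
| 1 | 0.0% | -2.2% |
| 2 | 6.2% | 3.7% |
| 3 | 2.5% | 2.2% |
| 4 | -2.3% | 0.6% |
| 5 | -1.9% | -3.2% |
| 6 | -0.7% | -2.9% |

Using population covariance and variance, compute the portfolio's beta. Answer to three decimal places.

0.868

r̄p = 0.6333%,  r̄m = -0.3000%
Cov = Σ(rp − r̄p)(rm − r̄m) / 6 = 6.0517
Var(rm) = Σ(rm − r̄m)² / 6 = 6.9733
β = Cov / Var = 6.0517 / 6.9733 = 0.8678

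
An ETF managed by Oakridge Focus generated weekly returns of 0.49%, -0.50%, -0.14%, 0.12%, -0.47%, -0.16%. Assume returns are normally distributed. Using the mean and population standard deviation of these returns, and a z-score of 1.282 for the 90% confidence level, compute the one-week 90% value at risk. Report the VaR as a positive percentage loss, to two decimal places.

r̄ = (0.49 − 0.5 − 0.14 + 0.12 − 0.47 − 0.16) / 6 = -0.1100%
Population σ = √[Σ(r − r̄)² / 6] = √[0.6980 / 6] = √0.1163 = 0.3410%
VaR = −(r̄ − z·σ) = −(-0.1100 − 1.282 × 0.3410) = −(-0.5472) = 0.5472%

0.55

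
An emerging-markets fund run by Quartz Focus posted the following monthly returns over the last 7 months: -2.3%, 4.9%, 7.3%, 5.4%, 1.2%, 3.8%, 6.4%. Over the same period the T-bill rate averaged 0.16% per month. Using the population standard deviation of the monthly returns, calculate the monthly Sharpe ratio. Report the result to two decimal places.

r̄ = (-2.3 + 4.9 + 7.3 + 5.4 + 1.2 + 3.8 + 6.4) / 7 = 26.70 / 7 = 3.8143%
Population std dev = √[66.7486 / 7] = 3.0880%
Sharpe = (r̄ − rf) / σ = (3.8143 − 0.16) / 3.0880 = 3.6543 / 3.0880 = 1.1834

1.18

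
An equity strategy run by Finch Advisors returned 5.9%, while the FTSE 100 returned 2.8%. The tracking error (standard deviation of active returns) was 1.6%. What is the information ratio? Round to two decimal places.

1.94

IR = (Rp − Rb) / TE = (5.9% − 2.8%) / 1.6% = 3.10% / 1.6% = 1.9375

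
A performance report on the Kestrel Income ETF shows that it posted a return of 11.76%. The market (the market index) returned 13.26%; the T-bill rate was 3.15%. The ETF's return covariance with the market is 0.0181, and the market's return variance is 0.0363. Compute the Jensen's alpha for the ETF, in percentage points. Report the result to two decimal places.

β = Cov / Var = 0.0181 / 0.0363 = 0.4986
E[R] = Rf + β(Rm − Rf) = 3.15% + 0.4986 × (13.26% − 3.15%) = 8.1908%
α = Rp − E[R] = 11.76% − 8.1908% = 3.5692

3.57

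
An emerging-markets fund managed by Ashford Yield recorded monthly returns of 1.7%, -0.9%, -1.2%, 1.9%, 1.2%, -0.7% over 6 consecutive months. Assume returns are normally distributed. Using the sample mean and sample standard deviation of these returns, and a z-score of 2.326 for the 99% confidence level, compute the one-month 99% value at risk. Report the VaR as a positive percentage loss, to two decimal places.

μ = (1.7 − 0.9 − 1.2 + 1.9 + 1.2 − 0.7) / 6 = 0.3333%
Σ(r − μ)² = (1.7 − 0.3333)² + (-0.9 − 0.3333)² + (-1.2 − 0.3333)² + … = 10.0133
σ = √[10.0133 / 5] = 1.4152%
VaR = −(μ − z·σ) = −(0.3333 − 2.326 × 1.4152) = −(-2.9585) = 2.9585%

2.96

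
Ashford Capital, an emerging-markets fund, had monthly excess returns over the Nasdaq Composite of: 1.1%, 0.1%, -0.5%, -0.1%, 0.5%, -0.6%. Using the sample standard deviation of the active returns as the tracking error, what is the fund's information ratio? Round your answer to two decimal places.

μ = (1.1 + 0.1 − 0.5 − 0.1 + 0.5 − 0.6) / 6 = 0.0833%
Σ(r − μ)² = (1.1 − 0.0833)² + (0.1 − 0.0833)² + (-0.5 − 0.0833)² + … = 2.0483
sample σ = √(2.0483 / 5) = √0.4097 = 0.6401%
IR = μ / tracking error = 0.0833 / 0.6401 = 0.1301

0.13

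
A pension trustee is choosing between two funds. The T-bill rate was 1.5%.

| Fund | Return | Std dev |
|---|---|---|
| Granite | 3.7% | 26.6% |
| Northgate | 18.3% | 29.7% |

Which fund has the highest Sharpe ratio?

Granite: Sharpe ratio = (3.7% − 1.5%) / 26.6% = 0.083
Northgate: Sharpe ratio = (18.3% − 1.5%) / 29.7% = 0.566
Highest: Northgate (0.566).

Northgate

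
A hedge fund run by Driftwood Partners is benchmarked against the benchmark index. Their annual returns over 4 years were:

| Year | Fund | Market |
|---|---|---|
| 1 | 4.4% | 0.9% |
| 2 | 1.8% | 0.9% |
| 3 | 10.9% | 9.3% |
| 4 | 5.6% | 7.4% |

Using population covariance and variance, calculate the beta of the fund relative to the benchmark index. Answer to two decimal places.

r̄p = 5.6750%,  r̄m = 4.6250%
Cov = Σ(rp − r̄p)(rm − r̄m) / 4 = 10.8506
Var(rm) = Σ(rm − r̄m)² / 4 = 14.3269
β = Cov / Var = 10.8506 / 14.3269 = 0.7574

0.76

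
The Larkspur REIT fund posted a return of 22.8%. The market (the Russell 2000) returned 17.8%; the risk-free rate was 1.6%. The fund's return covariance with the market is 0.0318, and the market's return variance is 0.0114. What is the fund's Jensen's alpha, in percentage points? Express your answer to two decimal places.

β = Cov / Var = 0.0318 / 0.0114 = 2.7895
E[R] = Rf + β(Rm − Rf) = 1.6% + 2.7895 × (17.8% − 1.6%) = 46.7899%
α = Rp − E[R] = 22.8% − 46.7899% = -23.9899

-23.99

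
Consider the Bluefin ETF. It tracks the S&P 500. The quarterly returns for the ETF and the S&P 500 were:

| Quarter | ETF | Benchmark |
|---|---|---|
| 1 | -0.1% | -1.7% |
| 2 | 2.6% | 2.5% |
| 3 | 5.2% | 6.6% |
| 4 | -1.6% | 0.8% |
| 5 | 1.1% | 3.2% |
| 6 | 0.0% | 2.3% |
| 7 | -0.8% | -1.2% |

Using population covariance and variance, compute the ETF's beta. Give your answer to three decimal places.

0.683

r̄p = 0.9143%,  r̄m = 1.7857%
Cov = Σ(rp − r̄p)(rm − r̄m) / 7 = 4.6802
Var(rm) = Σ(rm − r̄m)² / 7 = 6.8555
β = Cov / Var = 4.6802 / 6.8555 = 0.6827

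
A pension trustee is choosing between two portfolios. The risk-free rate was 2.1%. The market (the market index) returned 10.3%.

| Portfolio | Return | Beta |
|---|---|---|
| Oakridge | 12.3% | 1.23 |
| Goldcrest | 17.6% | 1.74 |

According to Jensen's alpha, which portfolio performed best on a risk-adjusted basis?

Goldcrest

Oakridge: α = 12.3% − [2.1% + 1.23 × (10.3% − 2.1%)] = 0.114
Goldcrest: α = 17.6% − [2.1% + 1.74 × (10.3% − 2.1%)] = 1.232
Highest: Goldcrest (1.232).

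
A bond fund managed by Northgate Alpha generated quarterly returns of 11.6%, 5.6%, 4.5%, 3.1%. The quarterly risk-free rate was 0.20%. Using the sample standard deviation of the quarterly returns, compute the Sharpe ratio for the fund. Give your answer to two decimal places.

Mean return r̄ = 24.80 / 4 = 6.2000%
Sample σ = √[Σ(r − r̄)² / 3] = √[42.0200 / 3] = √14.0067 = 3.7426%
Sharpe = (r̄ − rf) / σ = (6.2000 − 0.2) / 3.7426 = 6.0000 / 3.7426 = 1.6032

1.60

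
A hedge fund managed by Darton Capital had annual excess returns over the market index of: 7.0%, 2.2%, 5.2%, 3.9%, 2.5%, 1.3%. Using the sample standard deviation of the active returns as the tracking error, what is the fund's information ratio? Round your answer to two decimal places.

r̄ = (7 + 2.2 + 5.2 + 3.9 + 2.5 + 1.3) / 6 = 3.6833%
Σ(r − r̄)² = (7 − 3.6833)² + (2.2 − 3.6833)² + … = 22.6283
sample σ = √(22.6283 / 5) = √4.5257 = 2.1274%
IR = r̄ / tracking error = 3.6833 / 2.1274 = 1.7314

1.73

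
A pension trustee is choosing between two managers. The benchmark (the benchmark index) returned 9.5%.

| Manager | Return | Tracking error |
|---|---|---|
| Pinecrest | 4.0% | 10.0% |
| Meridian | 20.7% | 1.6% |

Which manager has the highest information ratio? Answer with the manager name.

Pinecrest: IR = (4.0% − 9.5%) / 10.0% = -0.550
Meridian: IR = (20.7% − 9.5%) / 1.6% = 7.000
Highest: Meridian (7.000).

Meridian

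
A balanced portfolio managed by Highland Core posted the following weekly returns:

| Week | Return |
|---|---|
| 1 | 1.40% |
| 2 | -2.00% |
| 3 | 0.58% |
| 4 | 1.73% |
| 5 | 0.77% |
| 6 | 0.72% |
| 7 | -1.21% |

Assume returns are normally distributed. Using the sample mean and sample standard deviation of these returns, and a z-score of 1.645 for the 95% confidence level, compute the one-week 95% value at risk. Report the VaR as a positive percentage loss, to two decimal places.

r̄ = (1.4 − 2 + 0.58 + 1.73 + 0.77 + 0.72 − 1.21) / 7 = 1.990 / 7 = 0.2843%
Σ(r − r̄)² = 11.2990; sample σ = √(11.2990/6) = 1.3723%
VaR = −(r̄ − z·σ) = −(0.2843 − 1.645 × 1.3723) = −(-1.9731) = 1.9731%

1.97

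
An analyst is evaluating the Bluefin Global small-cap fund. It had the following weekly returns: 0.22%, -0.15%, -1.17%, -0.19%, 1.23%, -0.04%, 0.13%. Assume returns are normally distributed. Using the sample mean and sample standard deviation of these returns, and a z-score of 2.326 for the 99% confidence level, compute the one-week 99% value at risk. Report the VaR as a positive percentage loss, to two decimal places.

r̄ = (0.22 − 0.15 − 1.17 − 0.19 + 1.23 − 0.04 + 0.13) / 7 = 0.030 / 7 = 0.0043%
Σ(r − r̄)² = 3.0072; sample σ = √(3.0072/6) = 0.7080%
VaR = −(r̄ − z·σ) = −(0.0043 − 2.326 × 0.7080) = −(-1.6425) = 1.6425%

1.64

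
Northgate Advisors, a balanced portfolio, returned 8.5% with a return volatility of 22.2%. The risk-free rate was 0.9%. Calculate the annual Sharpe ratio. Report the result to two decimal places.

0.34

Sharpe = (Rp − Rf) / σp = (8.5% − 0.9%) / 22.2% = 7.60% / 22.2% = 0.3423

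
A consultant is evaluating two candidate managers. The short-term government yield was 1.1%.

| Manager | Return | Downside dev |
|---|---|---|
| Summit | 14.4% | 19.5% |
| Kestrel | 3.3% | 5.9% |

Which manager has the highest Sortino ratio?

Summit: Sortino ratio = (14.4% − 1.1%) / 19.5% = 0.682
Kestrel: Sortino ratio = (3.3% − 1.1%) / 5.9% = 0.373
Highest: Summit (0.682).

Summit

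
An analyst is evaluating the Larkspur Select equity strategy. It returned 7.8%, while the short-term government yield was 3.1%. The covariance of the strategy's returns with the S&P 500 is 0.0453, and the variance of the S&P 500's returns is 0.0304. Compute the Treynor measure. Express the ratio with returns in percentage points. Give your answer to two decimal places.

β = Cov / Var = 0.0453 / 0.0304 = 1.4901
Treynor = (Rp − Rf) / β = (7.8% − 3.1%) / 1.4901 = 4.70 / 1.4901 = 3.1542

3.15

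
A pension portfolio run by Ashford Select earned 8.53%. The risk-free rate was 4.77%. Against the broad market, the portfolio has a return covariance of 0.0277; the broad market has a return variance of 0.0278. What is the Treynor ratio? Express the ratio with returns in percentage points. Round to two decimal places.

β = Cov / Var = 0.0277 / 0.0278 = 0.9964
Treynor = (Rp − Rf) / β = (8.53% − 4.77%) / 0.9964 = 3.76 / 0.9964 = 3.7736

3.77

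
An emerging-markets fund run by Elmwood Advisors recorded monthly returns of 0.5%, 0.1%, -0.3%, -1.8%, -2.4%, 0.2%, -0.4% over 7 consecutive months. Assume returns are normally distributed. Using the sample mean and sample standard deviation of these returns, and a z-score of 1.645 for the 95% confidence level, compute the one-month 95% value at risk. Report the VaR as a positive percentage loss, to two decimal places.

r̄ = (0.5 + 0.1 − 0.3 − 1.8 − 2.4 + 0.2 − 0.4) / 7 = -0.5857%
Sample σ = √[Σ(r − r̄)² / 6] = √[7.1486 / 6] = √1.1914 = 1.0915%
VaR = −(r̄ − z·σ) = −(-0.5857 − 1.645 × 1.0915) = −(-2.3812) = 2.3812%

2.38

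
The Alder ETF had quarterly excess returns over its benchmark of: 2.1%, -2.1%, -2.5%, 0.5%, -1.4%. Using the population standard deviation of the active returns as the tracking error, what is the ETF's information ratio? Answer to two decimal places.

Mean return r̄ = -3.40 / 5 = -0.6800%
Σ(r − r̄)² = (2.1 − (-0.6800))² + (-2.1 − (-0.6800))² + … = 14.9680
σ = √[14.9680 / 5] = 1.7302%
IR = r̄ / tracking error = -0.6800 / 1.7302 = -0.3930

-0.39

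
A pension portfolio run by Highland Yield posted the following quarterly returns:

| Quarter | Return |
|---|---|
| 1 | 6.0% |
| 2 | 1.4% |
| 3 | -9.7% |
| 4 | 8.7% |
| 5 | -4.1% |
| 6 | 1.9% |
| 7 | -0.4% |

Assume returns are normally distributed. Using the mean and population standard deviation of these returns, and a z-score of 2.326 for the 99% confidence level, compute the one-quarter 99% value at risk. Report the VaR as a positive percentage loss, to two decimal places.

r̄ = (6 + 1.4 − 9.7 + 8.7 − 4.1 + 1.9 − 0.4) / 7 = 3.80 / 7 = 0.5429%
Population σ = √[Σ(r − r̄)² / 7] = √[226.2571 / 7] = √32.3224 = 5.6853%
VaR = −(r̄ − z·σ) = −(0.5429 − 2.326 × 5.6853) = −(-12.6811) = 12.6811%

12.68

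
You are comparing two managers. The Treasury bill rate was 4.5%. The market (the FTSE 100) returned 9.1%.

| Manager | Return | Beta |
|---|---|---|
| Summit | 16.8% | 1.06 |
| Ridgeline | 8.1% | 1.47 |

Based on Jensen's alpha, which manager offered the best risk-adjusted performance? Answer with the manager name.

Summit

Summit: α = 16.8% − [4.5% + 1.06 × (9.1% − 4.5%)] = 7.424
Ridgeline: α = 8.1% − [4.5% + 1.47 × (9.1% − 4.5%)] = -3.162
Highest: Summit (7.424).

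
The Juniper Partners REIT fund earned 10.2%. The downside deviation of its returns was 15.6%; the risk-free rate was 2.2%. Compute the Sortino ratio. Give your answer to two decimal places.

0.51

Sortino = (Rp − Rf) / σd = (10.2% − 2.2%) / 15.6% = 8.00% / 15.6% = 0.5128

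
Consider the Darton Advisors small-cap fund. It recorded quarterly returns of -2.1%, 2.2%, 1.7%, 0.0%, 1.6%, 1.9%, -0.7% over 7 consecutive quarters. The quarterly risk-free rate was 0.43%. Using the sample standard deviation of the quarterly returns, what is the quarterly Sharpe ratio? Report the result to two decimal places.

0.14

μ = (-2.1 + 2.2 + 1.7 + 0 + 1.6 + 1.9 − 0.7) / 7 = 4.60 / 7 = 0.6571%
Sample σ = √[Σ(r − μ)² / 6] = √[15.7771 / 6] = √2.6295 = 1.6216%
Sharpe = (μ − rf) / σ = (0.6571 − 0.43) / 1.6216 = 0.2271 / 1.6216 = 0.1400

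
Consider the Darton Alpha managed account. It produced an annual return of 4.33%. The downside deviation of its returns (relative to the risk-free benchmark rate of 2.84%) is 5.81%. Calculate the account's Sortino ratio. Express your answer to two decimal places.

Sortino = (Rp − Rf) / σd = (4.33% − 2.84%) / 5.81% = 1.49% / 5.81% = 0.2565

0.26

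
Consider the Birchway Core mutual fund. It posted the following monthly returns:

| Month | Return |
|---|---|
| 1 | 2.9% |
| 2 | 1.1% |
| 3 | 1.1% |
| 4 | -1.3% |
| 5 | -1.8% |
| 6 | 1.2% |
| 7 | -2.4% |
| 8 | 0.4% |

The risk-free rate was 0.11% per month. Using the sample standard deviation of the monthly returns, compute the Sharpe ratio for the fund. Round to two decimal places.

Mean return r̄ = 1.20 / 8 = 0.1500%
Σ(r − r̄)² = (2.9 − 0.1500)² + (1.1 − 0.1500)² + (1.1 − 0.1500)² + … = 22.9400
σ = √[22.9400 / 7] = 1.8103%
Sharpe = (r̄ − rf) / σ = (0.1500 − 0.11) / 1.8103 = 0.0400 / 1.8103 = 0.0221

0.02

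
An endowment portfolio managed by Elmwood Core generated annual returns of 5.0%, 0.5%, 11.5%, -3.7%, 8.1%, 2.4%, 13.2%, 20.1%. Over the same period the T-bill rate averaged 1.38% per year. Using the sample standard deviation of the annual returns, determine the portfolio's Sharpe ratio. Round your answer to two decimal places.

0.75

Mean return r̄ = 57.10 / 8 = 7.1375%
Σ(r − r̄)² = (5 − 7.1375)² + (0.5 − 7.1375)² + (11.5 − 7.1375)² + … = 413.2588
sample σ = √(413.2588 / 7) = √59.0370 = 7.6836%
Sharpe = (r̄ − rf) / σ = (7.1375 − 1.38) / 7.6836 = 5.7575 / 7.6836 = 0.7493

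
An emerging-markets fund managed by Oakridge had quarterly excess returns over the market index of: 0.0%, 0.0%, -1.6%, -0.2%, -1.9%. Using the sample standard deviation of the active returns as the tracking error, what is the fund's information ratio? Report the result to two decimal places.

r̄ = (0 + 0 − 1.6 − 0.2 − 1.9) / 5 = -3.70 / 5 = -0.7400%
Σ(r − r̄)² = 3.4720; sample σ = √(3.4720/4) = 0.9317%
IR = r̄ / tracking error = -0.7400 / 0.9317 = -0.7942

-0.79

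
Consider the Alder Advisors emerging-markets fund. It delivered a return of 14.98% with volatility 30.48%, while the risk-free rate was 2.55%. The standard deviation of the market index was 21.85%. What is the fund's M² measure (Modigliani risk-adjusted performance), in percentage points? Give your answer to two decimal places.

11.46

Sharpe = (Rp − Rf) / σp = (14.98% − 2.55%) / 30.48% = 0.4078
M² = Rf + Sharpe × σm = 2.55% + 0.4078 × 21.85% = 11.4604%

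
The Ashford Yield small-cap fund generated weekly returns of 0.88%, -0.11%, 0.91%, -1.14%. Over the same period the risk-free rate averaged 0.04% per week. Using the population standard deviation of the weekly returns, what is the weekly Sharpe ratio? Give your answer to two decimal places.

0.11

r̄ = (0.88 − 0.11 + 0.91 − 1.14) / 4 = 0.540 / 4 = 0.1350%
Population std dev = √[2.8413 / 4] = 0.8428%
Sharpe = (r̄ − rf) / σ = (0.1350 − 0.04) / 0.8428 = 0.0950 / 0.8428 = 0.1127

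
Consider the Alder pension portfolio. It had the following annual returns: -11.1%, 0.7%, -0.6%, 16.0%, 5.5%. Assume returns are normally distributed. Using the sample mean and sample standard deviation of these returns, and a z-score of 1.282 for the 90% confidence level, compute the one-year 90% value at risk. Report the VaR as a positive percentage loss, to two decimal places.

10.53

r̄ = (-11.1 + 0.7 − 0.6 + 16 + 5.5) / 5 = 2.1000%
Σ(r − r̄)² = (-11.1 − 2.1000)² + (0.7 − 2.1000)² + … = 388.2600
sample σ = √(388.2600 / 4) = √97.0650 = 9.8522%
VaR = −(r̄ − z·σ) = −(2.1000 − 1.282 × 9.8522) = −(-10.5305) = 10.5305%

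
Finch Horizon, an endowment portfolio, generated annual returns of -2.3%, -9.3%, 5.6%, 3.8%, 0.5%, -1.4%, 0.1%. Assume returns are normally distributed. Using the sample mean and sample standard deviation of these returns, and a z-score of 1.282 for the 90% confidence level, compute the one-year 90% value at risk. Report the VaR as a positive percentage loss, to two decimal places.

Mean return r̄ = -3.00 / 7 = -0.4286%
Σ(r − r̄)² = 138.5143; sample σ = √(138.5143/6) = 4.8048%
VaR = −(r̄ − z·σ) = −(-0.4286 − 1.282 × 4.8048) = −(-6.5884) = 6.5884%

6.59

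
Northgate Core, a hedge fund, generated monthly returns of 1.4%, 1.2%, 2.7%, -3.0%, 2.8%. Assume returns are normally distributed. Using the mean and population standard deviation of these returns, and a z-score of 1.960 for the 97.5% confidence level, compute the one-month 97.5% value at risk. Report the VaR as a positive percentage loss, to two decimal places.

3.12

r̄ = (1.4 + 1.2 + 2.7 − 3 + 2.8) / 5 = 5.10 / 5 = 1.0200%
Σ(r − r̄)² = 22.3280; population σ = √(22.3280/5) = 2.1132%
VaR = −(r̄ − z·σ) = −(1.0200 − 1.960 × 2.1132) = −(-3.1219) = 3.1219%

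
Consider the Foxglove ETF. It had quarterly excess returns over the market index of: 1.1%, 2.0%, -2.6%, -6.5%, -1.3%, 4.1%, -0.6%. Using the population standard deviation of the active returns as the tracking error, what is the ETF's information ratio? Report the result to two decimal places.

r̄ = (1.1 + 2 − 2.6 − 6.5 − 1.3 + 4.1 − 0.6) / 7 = -0.5429%
Σ(r − r̄)² = (1.1 − (-0.5429))² + (2 − (-0.5429))² + (-2.6 − (-0.5429))² + … = 71.0171
σ = √[71.0171 / 7] = 3.1852%
IR = r̄ / tracking error = -0.5429 / 3.1852 = -0.1704

-0.17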